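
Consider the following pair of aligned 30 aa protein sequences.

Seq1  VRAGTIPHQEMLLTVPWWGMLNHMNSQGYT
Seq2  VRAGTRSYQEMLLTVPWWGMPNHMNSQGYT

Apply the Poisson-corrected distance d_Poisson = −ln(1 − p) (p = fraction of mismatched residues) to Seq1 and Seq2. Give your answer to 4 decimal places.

0.1431

The sequences differ at positions 6 (I/R), 7 (P/S), 8 (H/Y), 21 (L/P).
p = 4/30 = 0.133333.
d = −ln(1 − 0.133333) = −ln(0.866667) = 0.1431.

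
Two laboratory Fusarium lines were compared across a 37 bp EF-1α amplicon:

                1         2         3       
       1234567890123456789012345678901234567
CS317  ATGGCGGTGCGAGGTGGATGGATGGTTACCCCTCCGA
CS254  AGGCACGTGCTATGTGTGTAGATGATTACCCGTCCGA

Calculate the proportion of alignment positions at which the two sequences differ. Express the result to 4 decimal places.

0.2973

Differing sites — 2:T/G; 4:G/C; 5:C/A; 6:G/C; 11:G/T; 13:G/T; 17:G/T; 18:A/G; 20:G/A; 25:G/A; 32:C/G.
There are 11 differences over 37 sites, so p = 11/37 = 0.2973.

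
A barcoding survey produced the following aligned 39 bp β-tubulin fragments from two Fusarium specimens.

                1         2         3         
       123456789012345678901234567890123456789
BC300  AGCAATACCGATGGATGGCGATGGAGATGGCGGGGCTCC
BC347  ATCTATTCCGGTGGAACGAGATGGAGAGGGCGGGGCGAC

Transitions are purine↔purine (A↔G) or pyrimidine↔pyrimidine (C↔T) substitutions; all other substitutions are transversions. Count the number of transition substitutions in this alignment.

Mismatches occur at site 2 (G→T, transversion), site 4 (A→T, transversion), site 7 (A→T, transversion), site 11 (A→G, transition), site 16 (T→A, transversion), site 17 (G→C, transversion), site 19 (C→A, transversion), site 28 (T→G, transversion), site 37 (T→G, transversion), site 38 (C→A, transversion).
Of the 10 differences, 1 transition and 9 transversions, so the answer is 1.

1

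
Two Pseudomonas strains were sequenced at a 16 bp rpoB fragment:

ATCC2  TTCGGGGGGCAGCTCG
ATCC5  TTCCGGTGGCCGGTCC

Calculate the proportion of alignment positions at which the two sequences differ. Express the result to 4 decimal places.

0.3125

Differing sites — 4:G/C; 7:G/T; 11:A/C; 13:C/G; 16:G/C.
There are 5 differences over 16 sites, so p = 5/16 = 0.3125.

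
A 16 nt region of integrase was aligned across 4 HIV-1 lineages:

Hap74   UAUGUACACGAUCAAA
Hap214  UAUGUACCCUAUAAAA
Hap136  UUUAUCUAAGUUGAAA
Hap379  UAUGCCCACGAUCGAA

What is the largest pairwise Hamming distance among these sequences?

9

Pairwise Hamming distances:
  Hap74 vs Hap214: 3
  Hap74 vs Hap136: 7
  Hap74 vs Hap379: 3
  Hap214 vs Hap136: 9
  Hap214 vs Hap379: 6
  Hap136 vs Hap379: 8
The largest is 9, between Hap214 and Hap136.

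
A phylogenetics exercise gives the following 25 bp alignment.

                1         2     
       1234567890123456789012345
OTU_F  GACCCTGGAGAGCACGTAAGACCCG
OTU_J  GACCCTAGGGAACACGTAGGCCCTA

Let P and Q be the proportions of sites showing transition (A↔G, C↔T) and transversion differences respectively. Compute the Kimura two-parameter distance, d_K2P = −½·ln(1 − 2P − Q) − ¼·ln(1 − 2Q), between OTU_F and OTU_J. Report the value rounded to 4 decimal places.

Differing sites — 7:G/A (Ti); 9:A/G (Ti); 12:G/A (Ti); 19:A/G (Ti); 21:A/C (Tv); 24:C/T (Ti); 25:G/A (Ti).
Of the 7 differences, 6 transitions and 1 transversion over 25 sites: P = 6/25 = 0.240000, Q = 1/25 = 0.040000.
d = −0.5·ln(0.480000) − 0.25·ln(0.920000) = −0.5·(-0.733969) − 0.25·(-0.083382) = 0.3878.

0.3878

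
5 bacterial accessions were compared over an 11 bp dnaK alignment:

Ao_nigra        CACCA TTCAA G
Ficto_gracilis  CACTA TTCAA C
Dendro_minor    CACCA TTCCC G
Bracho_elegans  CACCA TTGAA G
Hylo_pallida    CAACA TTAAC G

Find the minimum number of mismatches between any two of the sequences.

Pairwise Hamming distances:
  Ao_nigra vs Ficto_gracilis: 2
  Ao_nigra vs Dendro_minor: 2
  Ao_nigra vs Bracho_elegans: 1
  Ao_nigra vs Hylo_pallida: 3
  Ficto_gracilis vs Dendro_minor: 4
  Ficto_gracilis vs Bracho_elegans: 3
  Ficto_gracilis vs Hylo_pallida: 5
  Dendro_minor vs Bracho_elegans: 3
  Dendro_minor vs Hylo_pallida: 3
  Bracho_elegans vs Hylo_pallida: 3
The smallest is 1, between Ao_nigra and Bracho_elegans.

1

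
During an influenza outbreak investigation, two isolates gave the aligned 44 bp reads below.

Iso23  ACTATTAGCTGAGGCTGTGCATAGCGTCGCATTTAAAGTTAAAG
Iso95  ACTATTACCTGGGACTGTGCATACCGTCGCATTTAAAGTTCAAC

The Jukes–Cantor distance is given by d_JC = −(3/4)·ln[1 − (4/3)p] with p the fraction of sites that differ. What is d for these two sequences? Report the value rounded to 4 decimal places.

Mismatches occur at site 8 (G↔C), site 12 (A↔G), site 14 (G↔A), site 24 (G↔C), site 41 (A↔C), site 44 (G↔C).
p = 6/44 = 0.136364.
d = −0.75 · ln(1 − (4/3)·0.136364) = −0.75 · ln(0.818181) = −0.75 · (-0.200672) = 0.1505.

0.1505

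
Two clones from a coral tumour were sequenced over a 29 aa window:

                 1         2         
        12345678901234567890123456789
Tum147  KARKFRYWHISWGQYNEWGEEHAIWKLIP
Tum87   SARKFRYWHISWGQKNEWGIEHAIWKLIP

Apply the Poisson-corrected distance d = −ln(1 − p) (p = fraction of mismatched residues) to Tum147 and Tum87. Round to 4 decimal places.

Differing sites — 1:K/S; 15:Y/K; 20:E/I.
p = 3/29 = 0.103448.
d = −ln(1 − 0.103448) = −ln(0.896552) = 0.1092.

0.1092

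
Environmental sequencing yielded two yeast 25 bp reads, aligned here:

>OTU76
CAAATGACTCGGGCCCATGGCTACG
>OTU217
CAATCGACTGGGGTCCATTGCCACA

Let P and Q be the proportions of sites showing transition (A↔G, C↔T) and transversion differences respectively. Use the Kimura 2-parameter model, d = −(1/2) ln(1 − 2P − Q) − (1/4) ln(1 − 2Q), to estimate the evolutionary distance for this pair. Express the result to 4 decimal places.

0.3585

Differing sites — 4:A/T (Tv); 5:T/C (Ti); 10:C/G (Tv); 14:C/T (Ti); 19:G/T (Tv); 22:T/C (Ti); 25:G/A (Ti).
Of the 7 differences, 4 transitions and 3 transversions over 25 sites: P = 4/25 = 0.160000, Q = 3/25 = 0.120000.
d = −0.5·ln(0.560000) − 0.25·ln(0.760000) = −0.5·(-0.579818) − 0.25·(-0.274437) = 0.3585.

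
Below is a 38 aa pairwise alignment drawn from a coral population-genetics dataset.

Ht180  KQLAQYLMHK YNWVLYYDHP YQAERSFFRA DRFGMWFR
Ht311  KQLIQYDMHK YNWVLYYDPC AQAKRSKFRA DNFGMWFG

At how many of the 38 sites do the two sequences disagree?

9

Differing sites — 4:A/I; 7:L/D; 19:H/P; 20:P/C; 21:Y/A; 24:E/K; 27:F/K; 32:R/N; 38:R/G.
That gives 9 mismatches out of 38 aligned sites, so the Hamming distance is 9.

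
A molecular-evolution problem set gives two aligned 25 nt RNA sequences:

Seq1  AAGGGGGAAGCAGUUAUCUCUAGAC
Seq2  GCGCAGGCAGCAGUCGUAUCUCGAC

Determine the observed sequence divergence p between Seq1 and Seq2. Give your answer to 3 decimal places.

Mismatches occur at site 1 (A→G), site 2 (A→C), site 4 (G→C), site 5 (G→A), site 8 (A→C), site 15 (U→C), site 16 (A→G), site 18 (C→A), site 22 (A→C).
There are 9 differences over 25 sites, so p = 9/25 = 0.360.

0.360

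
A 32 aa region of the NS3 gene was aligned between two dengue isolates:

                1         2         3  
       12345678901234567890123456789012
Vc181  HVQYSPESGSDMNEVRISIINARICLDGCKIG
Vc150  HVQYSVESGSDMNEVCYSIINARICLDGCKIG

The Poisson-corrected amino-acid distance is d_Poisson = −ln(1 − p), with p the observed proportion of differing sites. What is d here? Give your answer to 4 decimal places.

The sequences differ at positions 6 (P/V), 16 (R/C), 17 (I/Y).
p = 3/32 = 0.093750.
d = −ln(1 − 0.093750) = −ln(0.906250) = 0.0984.

0.0984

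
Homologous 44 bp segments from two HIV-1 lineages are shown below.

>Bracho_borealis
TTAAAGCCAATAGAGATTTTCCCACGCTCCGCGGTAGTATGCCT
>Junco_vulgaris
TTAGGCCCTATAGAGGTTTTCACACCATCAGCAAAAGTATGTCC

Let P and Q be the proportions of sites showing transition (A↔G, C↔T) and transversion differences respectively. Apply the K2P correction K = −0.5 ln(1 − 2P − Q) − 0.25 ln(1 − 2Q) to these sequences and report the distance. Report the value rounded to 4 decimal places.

The sequences differ at positions 4 (A/G, transition), 5 (A/G, transition), 6 (G/C, transversion), 9 (A/T, transversion), 16 (A/G, transition), 22 (C/A, transversion), 26 (G/C, transversion), 27 (C/A, transversion), 30 (C/A, transversion), 33 (G/A, transition), 34 (G/A, transition), 35 (T/A, transversion), 42 (C/T, transition), 44 (T/C, transition).
Of the 14 differences, 7 transitions and 7 transversions over 44 sites: P = 7/44 = 0.159091, Q = 7/44 = 0.159091.
d = −0.5·ln(0.522727) − 0.25·ln(0.681818) = −0.5·(-0.648696) − 0.25·(-0.382993) = 0.4201.

0.4201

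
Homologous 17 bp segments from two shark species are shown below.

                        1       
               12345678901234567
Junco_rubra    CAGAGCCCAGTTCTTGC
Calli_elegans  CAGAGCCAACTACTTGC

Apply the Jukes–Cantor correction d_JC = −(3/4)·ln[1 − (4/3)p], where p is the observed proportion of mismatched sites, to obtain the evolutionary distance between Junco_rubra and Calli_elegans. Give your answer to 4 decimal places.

Mismatches occur at site 8 (C↔A), site 10 (G↔C), site 12 (T↔A).
p = 3/17 = 0.176471.
d = −0.75 · ln(1 − (4/3)·0.176471) = −0.75 · ln(0.764705) = −0.75 · (-0.268265) = 0.2012.

0.2012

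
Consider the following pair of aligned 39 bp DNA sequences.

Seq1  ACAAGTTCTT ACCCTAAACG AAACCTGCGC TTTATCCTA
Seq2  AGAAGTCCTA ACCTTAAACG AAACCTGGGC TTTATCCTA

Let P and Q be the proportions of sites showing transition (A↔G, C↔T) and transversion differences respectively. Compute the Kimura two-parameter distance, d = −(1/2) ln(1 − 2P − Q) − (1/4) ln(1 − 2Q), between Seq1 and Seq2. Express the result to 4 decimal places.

Mismatches occur at site 2 (C/G, transversion), site 7 (T/C, transition), site 10 (T/A, transversion), site 14 (C/T, transition), site 28 (C/G, transversion).
Of the 5 differences, 2 transitions and 3 transversions over 39 sites: P = 2/39 = 0.051282, Q = 3/39 = 0.076923.
d = −0.5·ln(0.820513) − 0.25·ln(0.846154) = −0.5·(-0.197826) − 0.25·(-0.167054) = 0.1407.

0.1407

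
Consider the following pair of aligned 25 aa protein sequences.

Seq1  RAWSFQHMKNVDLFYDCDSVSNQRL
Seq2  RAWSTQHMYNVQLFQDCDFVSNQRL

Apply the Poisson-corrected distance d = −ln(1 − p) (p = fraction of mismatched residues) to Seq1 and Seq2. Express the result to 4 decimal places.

Differing sites — 5:F/T; 9:K/Y; 12:D/Q; 15:Y/Q; 19:S/F.
p = 5/25 = 0.200000.
d = −ln(1 − 0.200000) = −ln(0.800000) = 0.2231.

0.2231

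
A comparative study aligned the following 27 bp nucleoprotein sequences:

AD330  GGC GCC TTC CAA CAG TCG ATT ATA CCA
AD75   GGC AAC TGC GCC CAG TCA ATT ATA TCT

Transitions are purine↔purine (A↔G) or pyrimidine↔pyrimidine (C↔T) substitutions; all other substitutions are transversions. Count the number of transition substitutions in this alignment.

3

Mismatches occur at site 4 (G→A, transition), site 5 (C→A, transversion), site 8 (T→G, transversion), site 10 (C→G, transversion), site 11 (A→C, transversion), site 12 (A→C, transversion), site 18 (G→A, transition), site 25 (C→T, transition), site 27 (A→T, transversion).
Of the 9 differences, 3 transitions and 6 transversions, so the answer is 3.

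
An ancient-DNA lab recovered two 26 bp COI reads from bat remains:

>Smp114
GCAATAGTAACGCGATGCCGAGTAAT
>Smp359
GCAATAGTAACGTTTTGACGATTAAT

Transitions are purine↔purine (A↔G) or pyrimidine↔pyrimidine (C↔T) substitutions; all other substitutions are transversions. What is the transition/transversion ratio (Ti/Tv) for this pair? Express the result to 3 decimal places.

The sequences differ at positions 13 (C/T, transition), 14 (G/T, transversion), 15 (A/T, transversion), 18 (C/A, transversion), 22 (G/T, transversion).
Of the 5 differences, 1 transition and 4 transversions, so Ti/Tv = 1/4 = 0.250.

0.250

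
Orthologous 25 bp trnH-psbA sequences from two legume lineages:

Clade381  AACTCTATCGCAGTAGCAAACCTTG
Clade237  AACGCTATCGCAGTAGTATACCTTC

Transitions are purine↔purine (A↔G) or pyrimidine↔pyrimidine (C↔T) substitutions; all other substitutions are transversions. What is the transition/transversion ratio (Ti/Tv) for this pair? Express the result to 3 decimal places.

The sequences differ at positions 4 (T/G, transversion), 17 (C/T, transition), 19 (A/T, transversion), 25 (G/C, transversion).
Of the 4 differences, 1 transition and 3 transversions, so Ti/Tv = 1/3 = 0.333.

0.333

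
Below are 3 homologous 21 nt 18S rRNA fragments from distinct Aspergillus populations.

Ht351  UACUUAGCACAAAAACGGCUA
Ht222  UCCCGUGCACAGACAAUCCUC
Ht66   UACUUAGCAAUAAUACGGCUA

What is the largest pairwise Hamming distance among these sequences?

Pairwise Hamming distances:
  Ht351 vs Ht222: 10
  Ht351 vs Ht66: 3
  Ht222 vs Ht66: 12
The largest is 12, between Ht222 and Ht66.

12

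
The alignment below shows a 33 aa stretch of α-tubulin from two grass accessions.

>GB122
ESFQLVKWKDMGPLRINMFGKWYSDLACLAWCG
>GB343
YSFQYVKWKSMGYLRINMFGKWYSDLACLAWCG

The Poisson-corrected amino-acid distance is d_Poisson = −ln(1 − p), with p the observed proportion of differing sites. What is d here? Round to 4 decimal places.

0.1292

Mismatches occur at site 1 (E/Y), site 5 (L/Y), site 10 (D/S), site 13 (P/Y).
p = 4/33 = 0.121212.
d = −ln(1 − 0.121212) = −ln(0.878788) = 0.1292.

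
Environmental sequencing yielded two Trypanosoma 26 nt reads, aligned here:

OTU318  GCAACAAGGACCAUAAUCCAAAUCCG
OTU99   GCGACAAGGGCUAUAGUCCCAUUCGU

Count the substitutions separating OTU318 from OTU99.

Mismatches occur at site 3 (A→G), site 10 (A→G), site 12 (C→U), site 16 (A→G), site 20 (A→C), site 22 (A→U), site 25 (C→G), site 26 (G→U).
That gives 8 mismatches out of 26 aligned sites, so the Hamming distance is 8.

8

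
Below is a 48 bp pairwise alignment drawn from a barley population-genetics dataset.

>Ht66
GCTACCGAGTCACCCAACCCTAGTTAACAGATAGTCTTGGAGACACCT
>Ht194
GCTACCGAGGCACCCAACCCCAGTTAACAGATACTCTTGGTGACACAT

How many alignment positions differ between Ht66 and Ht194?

5

Differing sites — 10:T/G; 21:T/C; 34:G/C; 41:A/T; 47:C/A.
That gives 5 mismatches out of 48 aligned sites, so the Hamming distance is 5.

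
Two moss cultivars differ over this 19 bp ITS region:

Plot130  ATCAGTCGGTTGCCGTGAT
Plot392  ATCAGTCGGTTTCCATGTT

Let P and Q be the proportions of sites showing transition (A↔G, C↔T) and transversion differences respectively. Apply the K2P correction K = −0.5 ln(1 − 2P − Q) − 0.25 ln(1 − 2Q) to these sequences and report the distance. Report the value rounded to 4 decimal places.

The sequences differ at positions 12 (G/T, transversion), 15 (G/A, transition), 18 (A/T, transversion).
Of the 3 differences, 1 transition and 2 transversions over 19 sites: P = 1/19 = 0.052632, Q = 2/19 = 0.105263.
d = −0.5·ln(0.789473) − 0.25·ln(0.789474) = −0.5·(-0.236390) − 0.25·(-0.236388) = 0.1773.

0.1773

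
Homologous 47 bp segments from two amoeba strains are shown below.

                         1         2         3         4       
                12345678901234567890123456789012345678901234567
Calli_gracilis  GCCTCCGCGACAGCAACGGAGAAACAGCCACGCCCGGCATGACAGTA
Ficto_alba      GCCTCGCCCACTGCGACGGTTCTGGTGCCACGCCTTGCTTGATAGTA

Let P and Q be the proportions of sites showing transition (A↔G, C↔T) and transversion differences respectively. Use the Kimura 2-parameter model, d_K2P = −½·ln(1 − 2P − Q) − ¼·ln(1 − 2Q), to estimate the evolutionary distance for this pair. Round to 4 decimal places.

The sequences differ at positions 6 (C/G, transversion), 7 (G/C, transversion), 9 (G/C, transversion), 12 (A/T, transversion), 15 (A/G, transition), 20 (A/T, transversion), 21 (G/T, transversion), 22 (A/C, transversion), 23 (A/T, transversion), 24 (A/G, transition), 25 (C/G, transversion), 26 (A/T, transversion), 35 (C/T, transition), 36 (G/T, transversion), 39 (A/T, transversion), 43 (C/T, transition).
Of the 16 differences, 4 transitions and 12 transversions over 47 sites: P = 4/47 = 0.085106, Q = 12/47 = 0.255319.
d = −0.5·ln(0.574469) − 0.25·ln(0.489362) = −0.5·(-0.554309) − 0.25·(-0.714653) = 0.4558.

0.4558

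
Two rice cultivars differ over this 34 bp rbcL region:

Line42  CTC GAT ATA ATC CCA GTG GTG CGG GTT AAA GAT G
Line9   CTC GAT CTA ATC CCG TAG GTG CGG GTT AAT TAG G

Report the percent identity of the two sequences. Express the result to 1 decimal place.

Differing sites — 7:A/C; 15:A/G; 16:G/T; 17:T/A; 30:A/T; 31:G/T; 33:T/G.
27 of the 34 sites match, so the percent identity is 27/34 × 100 = 79.4%.

79.4%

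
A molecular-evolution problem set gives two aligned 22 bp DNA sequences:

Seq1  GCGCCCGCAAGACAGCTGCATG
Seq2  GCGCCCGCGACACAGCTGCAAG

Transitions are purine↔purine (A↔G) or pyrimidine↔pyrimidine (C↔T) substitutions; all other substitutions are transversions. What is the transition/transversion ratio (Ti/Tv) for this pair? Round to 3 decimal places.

0.500

Mismatches occur at site 9 (A→G, transition), site 11 (G→C, transversion), site 21 (T→A, transversion).
Of the 3 differences, 1 transition and 2 transversions, so Ti/Tv = 1/2 = 0.500.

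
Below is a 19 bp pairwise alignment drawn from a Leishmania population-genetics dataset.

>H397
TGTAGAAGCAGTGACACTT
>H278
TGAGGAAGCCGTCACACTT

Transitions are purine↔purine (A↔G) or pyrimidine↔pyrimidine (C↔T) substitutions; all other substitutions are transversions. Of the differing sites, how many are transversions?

3

The sequences differ at positions 3 (T/A, transversion), 4 (A/G, transition), 10 (A/C, transversion), 13 (G/C, transversion).
Of the 4 differences, 1 transition and 3 transversions, so the answer is 3.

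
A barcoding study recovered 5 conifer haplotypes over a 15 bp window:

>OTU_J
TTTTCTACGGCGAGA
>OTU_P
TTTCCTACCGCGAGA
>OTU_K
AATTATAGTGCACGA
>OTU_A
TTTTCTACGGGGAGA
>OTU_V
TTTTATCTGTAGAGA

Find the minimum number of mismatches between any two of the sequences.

Pairwise Hamming distances:
  OTU_J vs OTU_P: 2
  OTU_J vs OTU_K: 7
  OTU_J vs OTU_A: 1
  OTU_J vs OTU_V: 5
  OTU_P vs OTU_K: 8
  OTU_P vs OTU_A: 3
  OTU_P vs OTU_V: 7
  OTU_K vs OTU_A: 8
  OTU_K vs OTU_V: 9
  OTU_A vs OTU_V: 5
The smallest is 1, between OTU_J and OTU_A.

1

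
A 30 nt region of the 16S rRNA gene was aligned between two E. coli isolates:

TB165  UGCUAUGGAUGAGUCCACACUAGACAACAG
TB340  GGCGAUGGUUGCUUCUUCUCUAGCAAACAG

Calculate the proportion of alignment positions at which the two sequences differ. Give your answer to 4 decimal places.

The sequences differ at positions 1 (U/G), 4 (U/G), 9 (A/U), 12 (A/C), 13 (G/U), 16 (C/U), 17 (A/U), 19 (A/U), 24 (A/C), 25 (C/A).
There are 10 differences over 30 sites, so p = 10/30 = 0.3333.

0.3333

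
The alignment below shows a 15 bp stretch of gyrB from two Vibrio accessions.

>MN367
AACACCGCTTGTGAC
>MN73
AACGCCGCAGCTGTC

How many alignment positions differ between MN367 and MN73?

The sequences differ at positions 4 (A/G), 9 (T/A), 10 (T/G), 11 (G/C), 14 (A/T).
That gives 5 mismatches out of 15 aligned sites, so the Hamming distance is 5.

5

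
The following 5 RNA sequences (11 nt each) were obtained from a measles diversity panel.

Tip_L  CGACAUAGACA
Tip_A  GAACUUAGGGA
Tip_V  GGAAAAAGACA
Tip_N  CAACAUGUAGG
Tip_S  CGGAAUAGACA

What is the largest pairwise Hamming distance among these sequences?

Pairwise Hamming distances:
  Tip_L vs Tip_A: 5
  Tip_L vs Tip_V: 3
  Tip_L vs Tip_N: 5
  Tip_L vs Tip_S: 2
  Tip_A vs Tip_V: 6
  Tip_A vs Tip_N: 6
  Tip_A vs Tip_S: 7
  Tip_V vs Tip_N: 8
  Tip_V vs Tip_S: 3
  Tip_N vs Tip_S: 7
The largest is 8, between Tip_V and Tip_N.

8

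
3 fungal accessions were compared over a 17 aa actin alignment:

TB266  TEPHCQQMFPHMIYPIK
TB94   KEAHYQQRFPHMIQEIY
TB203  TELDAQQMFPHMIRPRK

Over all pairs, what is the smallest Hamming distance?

Pairwise Hamming distances:
  TB266 vs TB94: 7
  TB266 vs TB203: 5
  TB94 vs TB203: 9
The smallest is 5, between TB266 and TB203.

5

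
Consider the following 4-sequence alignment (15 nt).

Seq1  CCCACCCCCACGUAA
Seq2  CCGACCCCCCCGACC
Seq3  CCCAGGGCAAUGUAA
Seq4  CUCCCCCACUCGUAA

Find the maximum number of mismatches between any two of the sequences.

Pairwise Hamming distances:
  Seq1 vs Seq2: 5
  Seq1 vs Seq3: 5
  Seq1 vs Seq4: 4
  Seq2 vs Seq3: 10
  Seq2 vs Seq4: 8
  Seq3 vs Seq4: 9
The largest is 10, between Seq2 and Seq3.

10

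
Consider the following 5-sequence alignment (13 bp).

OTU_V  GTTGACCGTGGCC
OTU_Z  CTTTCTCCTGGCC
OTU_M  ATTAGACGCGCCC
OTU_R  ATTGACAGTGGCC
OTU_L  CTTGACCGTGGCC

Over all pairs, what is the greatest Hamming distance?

Pairwise Hamming distances:
  OTU_V vs OTU_Z: 5
  OTU_V vs OTU_M: 6
  OTU_V vs OTU_R: 2
  OTU_V vs OTU_L: 1
  OTU_Z vs OTU_M: 7
  OTU_Z vs OTU_R: 6
  OTU_Z vs OTU_L: 4
  OTU_M vs OTU_R: 6
  OTU_M vs OTU_L: 6
  OTU_R vs OTU_L: 2
The largest is 7, between OTU_Z and OTU_M.

7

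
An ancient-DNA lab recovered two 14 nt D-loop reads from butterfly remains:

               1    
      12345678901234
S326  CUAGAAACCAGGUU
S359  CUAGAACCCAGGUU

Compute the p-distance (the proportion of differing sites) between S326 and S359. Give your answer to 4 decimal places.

Differing sites — 7:A/C.
There are 1 differences over 14 sites, so p = 1/14 = 0.0714.

0.0714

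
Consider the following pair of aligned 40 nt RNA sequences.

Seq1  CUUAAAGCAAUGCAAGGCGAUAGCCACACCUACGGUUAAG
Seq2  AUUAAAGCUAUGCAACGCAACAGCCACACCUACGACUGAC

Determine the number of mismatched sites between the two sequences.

9

Mismatches occur at site 1 (C→A), site 9 (A→U), site 16 (G→C), site 19 (G→A), site 21 (U→C), site 35 (G→A), site 36 (U→C), site 38 (A→G), site 40 (G→C).
That gives 9 mismatches out of 40 aligned sites, so the Hamming distance is 9.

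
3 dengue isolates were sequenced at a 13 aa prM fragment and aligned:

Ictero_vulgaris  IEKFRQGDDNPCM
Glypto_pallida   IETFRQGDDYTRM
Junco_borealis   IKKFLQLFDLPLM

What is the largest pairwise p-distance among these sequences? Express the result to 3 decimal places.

Pairwise Hamming distances:
  Ictero_vulgaris vs Glypto_pallida: 4
  Ictero_vulgaris vs Junco_borealis: 6
  Glypto_pallida vs Junco_borealis: 8
The largest is 8 mismatches, between Glypto_pallida and Junco_borealis; p = 8/13 = 0.615.

0.615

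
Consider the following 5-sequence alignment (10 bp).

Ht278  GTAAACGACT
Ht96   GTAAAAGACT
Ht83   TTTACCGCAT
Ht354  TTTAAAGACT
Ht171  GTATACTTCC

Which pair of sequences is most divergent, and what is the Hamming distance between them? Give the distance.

8

Pairwise Hamming distances:
  Ht278 vs Ht96: 1
  Ht278 vs Ht83: 5
  Ht278 vs Ht354: 3
  Ht278 vs Ht171: 4
  Ht96 vs Ht83: 6
  Ht96 vs Ht354: 2
  Ht96 vs Ht171: 5
  Ht83 vs Ht354: 4
  Ht83 vs Ht171: 8
  Ht354 vs Ht171: 7
The largest is 8, between Ht83 and Ht171.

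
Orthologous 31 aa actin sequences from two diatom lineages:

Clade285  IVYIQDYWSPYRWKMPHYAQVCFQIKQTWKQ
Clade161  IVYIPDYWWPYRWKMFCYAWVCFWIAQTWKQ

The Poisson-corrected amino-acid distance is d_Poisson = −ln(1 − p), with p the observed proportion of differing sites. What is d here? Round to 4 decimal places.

0.2559

The sequences differ at positions 5 (Q/P), 9 (S/W), 16 (P/F), 17 (H/C), 20 (Q/W), 24 (Q/W), 26 (K/A).
p = 7/31 = 0.225806.
d = −ln(1 − 0.225806) = −ln(0.774194) = 0.2559.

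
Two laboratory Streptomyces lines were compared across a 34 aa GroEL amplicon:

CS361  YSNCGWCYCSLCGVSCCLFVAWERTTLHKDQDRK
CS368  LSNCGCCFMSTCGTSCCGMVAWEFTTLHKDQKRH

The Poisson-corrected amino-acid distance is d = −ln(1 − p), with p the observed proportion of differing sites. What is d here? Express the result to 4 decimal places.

0.3909

The sequences differ at positions 1 (Y/L), 6 (W/C), 8 (Y/F), 9 (C/M), 11 (L/T), 14 (V/T), 18 (L/G), 19 (F/M), 24 (R/F), 32 (D/K), 34 (K/H).
p = 11/34 = 0.323529.
d = −ln(1 − 0.323529) = −ln(0.676471) = 0.3909.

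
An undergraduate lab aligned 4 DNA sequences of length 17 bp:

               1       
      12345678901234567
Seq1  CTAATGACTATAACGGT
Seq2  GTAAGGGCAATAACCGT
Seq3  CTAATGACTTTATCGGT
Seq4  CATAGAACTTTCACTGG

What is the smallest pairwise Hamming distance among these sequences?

2

Pairwise Hamming distances:
  Seq1 vs Seq2: 5
  Seq1 vs Seq3: 2
  Seq1 vs Seq4: 8
  Seq2 vs Seq3: 7
  Seq2 vs Seq4: 10
  Seq3 vs Seq4: 8
The smallest is 2, between Seq1 and Seq3.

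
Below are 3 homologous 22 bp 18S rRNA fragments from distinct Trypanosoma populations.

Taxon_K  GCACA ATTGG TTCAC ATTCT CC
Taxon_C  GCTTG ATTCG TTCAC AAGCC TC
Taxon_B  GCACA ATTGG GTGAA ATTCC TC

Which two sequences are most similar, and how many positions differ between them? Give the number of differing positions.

Pairwise Hamming distances:
  Taxon_K vs Taxon_C: 8
  Taxon_K vs Taxon_B: 5
  Taxon_C vs Taxon_B: 9
The smallest is 5, between Taxon_K and Taxon_B.

5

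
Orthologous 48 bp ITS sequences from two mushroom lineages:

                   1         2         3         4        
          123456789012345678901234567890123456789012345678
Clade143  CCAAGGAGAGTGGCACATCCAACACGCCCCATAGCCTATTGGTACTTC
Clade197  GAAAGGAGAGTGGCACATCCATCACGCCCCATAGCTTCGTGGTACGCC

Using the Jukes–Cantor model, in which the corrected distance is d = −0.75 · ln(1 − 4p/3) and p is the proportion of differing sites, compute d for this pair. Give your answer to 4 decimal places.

0.1885

Differing sites — 1:C/G; 2:C/A; 22:A/T; 36:C/T; 38:A/C; 39:T/G; 46:T/G; 47:T/C.
p = 8/48 = 0.166667.
d = −0.75 · ln(1 − (4/3)·0.166667) = −0.75 · ln(0.777777) = −0.75 · (-0.251315) = 0.1885.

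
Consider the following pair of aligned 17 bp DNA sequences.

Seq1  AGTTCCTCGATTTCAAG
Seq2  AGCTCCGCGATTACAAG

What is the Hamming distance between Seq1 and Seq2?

3

Mismatches occur at site 3 (T/C), site 7 (T/G), site 13 (T/A).
That gives 3 mismatches out of 17 aligned sites, so the Hamming distance is 3.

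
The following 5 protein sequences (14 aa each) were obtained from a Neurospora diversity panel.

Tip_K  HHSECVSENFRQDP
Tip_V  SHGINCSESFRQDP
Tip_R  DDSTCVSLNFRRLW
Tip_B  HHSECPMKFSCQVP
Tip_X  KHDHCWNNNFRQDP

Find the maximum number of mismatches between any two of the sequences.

Pairwise Hamming distances:
  Tip_K vs Tip_V: 6
  Tip_K vs Tip_R: 7
  Tip_K vs Tip_B: 7
  Tip_K vs Tip_X: 6
  Tip_V vs Tip_R: 11
  Tip_V vs Tip_B: 11
  Tip_V vs Tip_X: 8
  Tip_R vs Tip_B: 12
  Tip_R vs Tip_X: 10
  Tip_B vs Tip_X: 10
The largest is 12, between Tip_R and Tip_B.

12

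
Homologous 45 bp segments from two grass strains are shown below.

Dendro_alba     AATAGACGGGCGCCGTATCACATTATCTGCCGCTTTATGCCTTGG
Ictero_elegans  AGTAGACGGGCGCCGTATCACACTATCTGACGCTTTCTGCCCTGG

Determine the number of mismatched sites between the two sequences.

5

Mismatches occur at site 2 (A↔G), site 23 (T↔C), site 30 (C↔A), site 37 (A↔C), site 42 (T↔C).
That gives 5 mismatches out of 45 aligned sites, so the Hamming distance is 5.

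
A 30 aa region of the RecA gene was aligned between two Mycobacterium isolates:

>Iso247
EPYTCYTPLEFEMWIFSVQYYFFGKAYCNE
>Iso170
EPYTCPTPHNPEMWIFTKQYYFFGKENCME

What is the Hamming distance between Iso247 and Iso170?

9

Mismatches occur at site 6 (Y↔P), site 9 (L↔H), site 10 (E↔N), site 11 (F↔P), site 17 (S↔T), site 18 (V↔K), site 26 (A↔E), site 27 (Y↔N), site 29 (N↔M).
That gives 9 mismatches out of 30 aligned sites, so the Hamming distance is 9.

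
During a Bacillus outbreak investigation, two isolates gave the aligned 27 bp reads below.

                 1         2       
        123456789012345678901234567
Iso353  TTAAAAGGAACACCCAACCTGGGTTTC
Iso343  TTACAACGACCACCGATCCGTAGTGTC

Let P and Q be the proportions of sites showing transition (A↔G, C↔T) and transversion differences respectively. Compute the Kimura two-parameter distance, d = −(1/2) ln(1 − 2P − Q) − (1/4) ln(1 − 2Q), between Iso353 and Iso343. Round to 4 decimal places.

Differing sites — 4:A/C (Tv); 7:G/C (Tv); 10:A/C (Tv); 15:C/G (Tv); 17:A/T (Tv); 20:T/G (Tv); 21:G/T (Tv); 22:G/A (Ti); 25:T/G (Tv).
Of the 9 differences, 1 transition and 8 transversions over 27 sites: P = 1/27 = 0.037037, Q = 8/27 = 0.296296.
d = −0.5·ln(0.629630) − 0.25·ln(0.407408) = −0.5·(-0.462623) − 0.25·(-0.897940) = 0.4558.

0.4558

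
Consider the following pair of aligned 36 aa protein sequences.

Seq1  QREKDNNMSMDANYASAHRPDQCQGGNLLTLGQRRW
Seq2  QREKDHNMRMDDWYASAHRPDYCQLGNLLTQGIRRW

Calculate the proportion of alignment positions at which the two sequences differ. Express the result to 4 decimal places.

Differing sites — 6:N/H; 9:S/R; 12:A/D; 13:N/W; 22:Q/Y; 25:G/L; 31:L/Q; 33:Q/I.
There are 8 differences over 36 sites, so p = 8/36 = 0.2222.

0.2222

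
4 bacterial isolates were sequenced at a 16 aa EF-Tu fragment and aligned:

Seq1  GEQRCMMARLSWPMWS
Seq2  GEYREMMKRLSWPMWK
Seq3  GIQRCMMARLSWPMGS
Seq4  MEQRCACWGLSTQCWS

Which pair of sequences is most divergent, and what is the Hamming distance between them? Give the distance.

11

Pairwise Hamming distances:
  Seq1 vs Seq2: 4
  Seq1 vs Seq3: 2
  Seq1 vs Seq4: 8
  Seq2 vs Seq3: 6
  Seq2 vs Seq4: 11
  Seq3 vs Seq4: 10
The largest is 11, between Seq2 and Seq4.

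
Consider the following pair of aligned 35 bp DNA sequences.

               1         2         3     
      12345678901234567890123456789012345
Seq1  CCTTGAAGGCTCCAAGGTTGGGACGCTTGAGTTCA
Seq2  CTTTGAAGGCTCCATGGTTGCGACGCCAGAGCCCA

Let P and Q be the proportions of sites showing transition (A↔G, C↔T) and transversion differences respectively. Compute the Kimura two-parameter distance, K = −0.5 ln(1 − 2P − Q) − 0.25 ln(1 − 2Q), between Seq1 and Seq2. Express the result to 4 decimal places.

0.2357

Mismatches occur at site 2 (C/T, transition), site 15 (A/T, transversion), site 21 (G/C, transversion), site 27 (T/C, transition), site 28 (T/A, transversion), site 32 (T/C, transition), site 33 (T/C, transition).
Of the 7 differences, 4 transitions and 3 transversions over 35 sites: P = 4/35 = 0.114286, Q = 3/35 = 0.085714.
d = −0.5·ln(0.685714) − 0.25·ln(0.828572) = −0.5·(-0.377295) − 0.25·(-0.188052) = 0.2357.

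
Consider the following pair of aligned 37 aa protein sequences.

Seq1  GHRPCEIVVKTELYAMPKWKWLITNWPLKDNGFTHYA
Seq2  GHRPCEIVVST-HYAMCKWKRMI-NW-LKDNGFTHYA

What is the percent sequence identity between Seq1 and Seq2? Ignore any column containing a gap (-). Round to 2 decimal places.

Excluding the 3 gap columns leaves 34 comparable sites.
Mismatches occur at site 10 (K↔S), site 13 (L↔H), site 17 (P↔C), site 21 (W↔R), site 22 (L↔M).
29 of the 34 comparable sites match, so the percent identity is 29/34 × 100 = 85.29%.

85.29%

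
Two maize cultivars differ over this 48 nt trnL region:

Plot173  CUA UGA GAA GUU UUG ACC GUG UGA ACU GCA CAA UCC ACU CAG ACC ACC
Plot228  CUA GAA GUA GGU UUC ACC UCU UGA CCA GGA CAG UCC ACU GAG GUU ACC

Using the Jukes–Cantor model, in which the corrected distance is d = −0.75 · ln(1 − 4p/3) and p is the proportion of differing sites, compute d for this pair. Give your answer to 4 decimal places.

0.4408

The sequences differ at positions 4 (U/G), 5 (G/A), 8 (A/U), 11 (U/G), 15 (G/C), 19 (G/U), 20 (U/C), 21 (G/U), 25 (A/C), 27 (U/A), 29 (C/G), 33 (A/G), 40 (C/G), 43 (A/G), 44 (C/U), 45 (C/U).
p = 16/48 = 0.333333.
d = −0.75 · ln(1 − (4/3)·0.333333) = −0.75 · ln(0.555556) = −0.75 · (-0.587786) = 0.4408.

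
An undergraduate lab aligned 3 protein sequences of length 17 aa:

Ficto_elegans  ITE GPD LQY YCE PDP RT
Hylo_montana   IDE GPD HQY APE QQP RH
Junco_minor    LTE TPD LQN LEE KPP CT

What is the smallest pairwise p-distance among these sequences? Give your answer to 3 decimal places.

Pairwise Hamming distances:
  Ficto_elegans vs Hylo_montana: 7
  Ficto_elegans vs Junco_minor: 8
  Hylo_montana vs Junco_minor: 11
The smallest is 7 mismatches, between Ficto_elegans and Hylo_montana; p = 7/17 = 0.412.

0.412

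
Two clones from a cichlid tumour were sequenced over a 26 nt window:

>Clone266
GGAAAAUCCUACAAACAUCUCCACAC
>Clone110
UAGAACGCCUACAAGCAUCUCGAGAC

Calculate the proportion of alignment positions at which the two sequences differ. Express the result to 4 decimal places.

The sequences differ at positions 1 (G/U), 2 (G/A), 3 (A/G), 6 (A/C), 7 (U/G), 15 (A/G), 22 (C/G), 24 (C/G).
There are 8 differences over 26 sites, so p = 8/26 = 0.3077.

0.3077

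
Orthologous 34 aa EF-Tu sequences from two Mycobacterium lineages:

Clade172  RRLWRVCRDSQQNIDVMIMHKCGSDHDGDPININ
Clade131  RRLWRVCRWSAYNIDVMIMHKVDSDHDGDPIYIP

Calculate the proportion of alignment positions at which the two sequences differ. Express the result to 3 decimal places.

0.206

The sequences differ at positions 9 (D/W), 11 (Q/A), 12 (Q/Y), 22 (C/V), 23 (G/D), 32 (N/Y), 34 (N/P).
There are 7 differences over 34 sites, so p = 7/34 = 0.206.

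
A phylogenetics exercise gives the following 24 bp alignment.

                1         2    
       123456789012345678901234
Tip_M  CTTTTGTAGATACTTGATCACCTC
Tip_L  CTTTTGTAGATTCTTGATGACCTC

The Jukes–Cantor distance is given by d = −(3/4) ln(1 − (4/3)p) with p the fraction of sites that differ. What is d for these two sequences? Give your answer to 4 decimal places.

Differing sites — 12:A/T; 19:C/G.
p = 2/24 = 0.083333.
d = −0.75 · ln(1 − (4/3)·0.083333) = −0.75 · ln(0.888889) = −0.75 · (-0.117783) = 0.0883.

0.0883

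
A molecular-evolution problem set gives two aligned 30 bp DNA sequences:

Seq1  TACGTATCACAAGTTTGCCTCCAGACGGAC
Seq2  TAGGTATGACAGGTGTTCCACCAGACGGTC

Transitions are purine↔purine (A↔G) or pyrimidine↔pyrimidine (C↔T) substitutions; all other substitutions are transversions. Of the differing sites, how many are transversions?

The sequences differ at positions 3 (C/G, transversion), 8 (C/G, transversion), 12 (A/G, transition), 15 (T/G, transversion), 17 (G/T, transversion), 20 (T/A, transversion), 29 (A/T, transversion).
Of the 7 differences, 1 transition and 6 transversions, so the answer is 6.

6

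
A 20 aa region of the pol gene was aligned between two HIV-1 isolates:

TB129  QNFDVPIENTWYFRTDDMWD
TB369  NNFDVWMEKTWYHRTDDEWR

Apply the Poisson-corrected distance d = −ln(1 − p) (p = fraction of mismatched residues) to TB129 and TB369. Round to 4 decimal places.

0.4308

Mismatches occur at site 1 (Q↔N), site 6 (P↔W), site 7 (I↔M), site 9 (N↔K), site 13 (F↔H), site 18 (M↔E), site 20 (D↔R).
p = 7/20 = 0.350000.
d = −ln(1 − 0.350000) = −ln(0.650000) = 0.4308.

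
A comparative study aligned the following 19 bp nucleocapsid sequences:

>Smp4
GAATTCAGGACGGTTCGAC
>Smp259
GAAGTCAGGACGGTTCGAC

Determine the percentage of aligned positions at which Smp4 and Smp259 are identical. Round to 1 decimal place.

94.7%

A single mismatch occurs at site 4 (T/G).
18 of the 19 sites match, so the percent identity is 18/19 × 100 = 94.7%.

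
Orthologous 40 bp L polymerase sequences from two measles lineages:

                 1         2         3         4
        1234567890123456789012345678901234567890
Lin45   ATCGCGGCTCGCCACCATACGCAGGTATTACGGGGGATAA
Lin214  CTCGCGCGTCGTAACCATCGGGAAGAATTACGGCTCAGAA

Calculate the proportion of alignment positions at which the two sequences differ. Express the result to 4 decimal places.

The sequences differ at positions 1 (A/C), 7 (G/C), 8 (C/G), 12 (C/T), 13 (C/A), 19 (A/C), 20 (C/G), 22 (C/G), 24 (G/A), 26 (T/A), 34 (G/C), 35 (G/T), 36 (G/C), 38 (T/G).
There are 14 differences over 40 sites, so p = 14/40 = 0.3500.

0.3500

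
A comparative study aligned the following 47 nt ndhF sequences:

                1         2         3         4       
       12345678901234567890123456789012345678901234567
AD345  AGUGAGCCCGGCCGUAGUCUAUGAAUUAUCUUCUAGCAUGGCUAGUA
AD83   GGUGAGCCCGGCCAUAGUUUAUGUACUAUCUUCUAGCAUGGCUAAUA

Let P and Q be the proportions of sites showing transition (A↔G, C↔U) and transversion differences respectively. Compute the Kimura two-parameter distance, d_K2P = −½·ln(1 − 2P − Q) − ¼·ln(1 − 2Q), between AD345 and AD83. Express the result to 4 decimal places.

0.1442

The sequences differ at positions 1 (A/G, transition), 14 (G/A, transition), 19 (C/U, transition), 24 (A/U, transversion), 26 (U/C, transition), 45 (G/A, transition).
Of the 6 differences, 5 transitions and 1 transversion over 47 sites: P = 5/47 = 0.106383, Q = 1/47 = 0.021277.
d = −0.5·ln(0.765957) − 0.25·ln(0.957446) = −0.5·(-0.266629) − 0.25·(-0.043486) = 0.1442.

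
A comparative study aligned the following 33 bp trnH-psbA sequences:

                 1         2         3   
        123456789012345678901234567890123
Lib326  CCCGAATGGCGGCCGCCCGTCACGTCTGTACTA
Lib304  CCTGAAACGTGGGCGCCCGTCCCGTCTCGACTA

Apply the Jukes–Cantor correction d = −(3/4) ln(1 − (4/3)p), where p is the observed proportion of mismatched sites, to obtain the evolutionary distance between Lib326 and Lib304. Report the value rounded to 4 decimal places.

0.2928

Differing sites — 3:C/T; 7:T/A; 8:G/C; 10:C/T; 13:C/G; 22:A/C; 28:G/C; 29:T/G.
p = 8/33 = 0.242424.
d = −0.75 · ln(1 − (4/3)·0.242424) = −0.75 · ln(0.676768) = −0.75 · (-0.390427) = 0.2928.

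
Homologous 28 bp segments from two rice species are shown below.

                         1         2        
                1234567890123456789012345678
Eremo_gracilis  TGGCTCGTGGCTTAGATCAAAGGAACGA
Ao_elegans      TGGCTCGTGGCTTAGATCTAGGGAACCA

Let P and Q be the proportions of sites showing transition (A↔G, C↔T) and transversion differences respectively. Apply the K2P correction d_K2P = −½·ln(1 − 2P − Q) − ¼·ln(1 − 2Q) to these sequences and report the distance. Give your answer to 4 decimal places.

0.1156

Mismatches occur at site 19 (A→T, transversion), site 21 (A→G, transition), site 27 (G→C, transversion).
Of the 3 differences, 1 transition and 2 transversions over 28 sites: P = 1/28 = 0.035714, Q = 2/28 = 0.071429.
d = −0.5·ln(0.857143) − 0.25·ln(0.857142) = −0.5·(-0.154151) − 0.25·(-0.154152) = 0.1156.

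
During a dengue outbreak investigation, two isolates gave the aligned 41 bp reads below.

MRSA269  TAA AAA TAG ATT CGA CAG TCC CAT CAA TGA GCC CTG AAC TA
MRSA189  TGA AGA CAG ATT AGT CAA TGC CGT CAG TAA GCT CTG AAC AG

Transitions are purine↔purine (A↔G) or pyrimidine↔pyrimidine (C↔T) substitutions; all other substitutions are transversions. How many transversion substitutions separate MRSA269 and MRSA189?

Differing sites — 2:A/G (Ti); 5:A/G (Ti); 7:T/C (Ti); 13:C/A (Tv); 15:A/T (Tv); 18:G/A (Ti); 20:C/G (Tv); 23:A/G (Ti); 27:A/G (Ti); 29:G/A (Ti); 33:C/T (Ti); 40:T/A (Tv); 41:A/G (Ti).
Of the 13 differences, 9 transitions and 4 transversions, so the answer is 4.

4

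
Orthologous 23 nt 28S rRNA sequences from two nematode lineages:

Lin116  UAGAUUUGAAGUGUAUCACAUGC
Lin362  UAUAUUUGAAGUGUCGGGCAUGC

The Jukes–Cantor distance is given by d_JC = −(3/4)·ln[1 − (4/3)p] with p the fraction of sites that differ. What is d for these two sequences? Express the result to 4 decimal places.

Mismatches occur at site 3 (G↔U), site 15 (A↔C), site 16 (U↔G), site 17 (C↔G), site 18 (A↔G).
p = 5/23 = 0.217391.
d = −0.75 · ln(1 − (4/3)·0.217391) = −0.75 · ln(0.710145) = −0.75 · (-0.342286) = 0.2567.

0.2567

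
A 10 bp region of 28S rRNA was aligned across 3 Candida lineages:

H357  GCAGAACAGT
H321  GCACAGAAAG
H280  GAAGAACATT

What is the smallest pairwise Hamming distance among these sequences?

2

Pairwise Hamming distances:
  H357 vs H321: 5
  H357 vs H280: 2
  H321 vs H280: 6
The smallest is 2, between H357 and H280.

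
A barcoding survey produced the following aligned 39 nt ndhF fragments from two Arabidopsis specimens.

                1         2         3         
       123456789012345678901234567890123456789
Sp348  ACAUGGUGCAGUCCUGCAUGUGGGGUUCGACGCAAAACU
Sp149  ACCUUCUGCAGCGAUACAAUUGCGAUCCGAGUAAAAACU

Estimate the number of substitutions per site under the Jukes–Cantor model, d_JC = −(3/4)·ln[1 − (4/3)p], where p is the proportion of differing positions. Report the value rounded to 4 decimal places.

The sequences differ at positions 3 (A/C), 5 (G/U), 6 (G/C), 12 (U/C), 13 (C/G), 14 (C/A), 16 (G/A), 19 (U/A), 20 (G/U), 23 (G/C), 25 (G/A), 27 (U/C), 31 (C/G), 32 (G/U), 33 (C/A).
p = 15/39 = 0.384615.
d = −0.75 · ln(1 − (4/3)·0.384615) = −0.75 · ln(0.487180) = −0.75 · (-0.719122) = 0.5393.

0.5393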